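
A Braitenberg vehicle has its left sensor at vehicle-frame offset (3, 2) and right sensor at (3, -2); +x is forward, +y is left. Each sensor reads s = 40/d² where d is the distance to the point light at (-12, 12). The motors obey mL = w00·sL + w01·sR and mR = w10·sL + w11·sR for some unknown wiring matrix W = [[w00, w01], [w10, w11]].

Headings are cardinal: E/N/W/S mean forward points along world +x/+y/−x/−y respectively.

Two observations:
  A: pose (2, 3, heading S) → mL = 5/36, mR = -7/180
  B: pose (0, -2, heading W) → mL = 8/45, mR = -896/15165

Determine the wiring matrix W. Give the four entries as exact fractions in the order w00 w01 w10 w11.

0 1 1 -1

obs A: pose=(2,3,S) → sL=1/10, sR=5/36, mL=5/36, mR=-7/180
obs B: pose=(0,-2,W) → sL=40/337, sR=8/45, mL=8/45, mR=-896/15165
sensor matrix S = [[1/10, 5/36], [40/337, 8/45]]; det S = 98/75825
solve [mL_A; mL_B] = S·[w00; w01] and [mR_A; mR_B] = S·[w10; w11]:
  w00 = 0, w01 = 1, w10 = 1, w11 = -1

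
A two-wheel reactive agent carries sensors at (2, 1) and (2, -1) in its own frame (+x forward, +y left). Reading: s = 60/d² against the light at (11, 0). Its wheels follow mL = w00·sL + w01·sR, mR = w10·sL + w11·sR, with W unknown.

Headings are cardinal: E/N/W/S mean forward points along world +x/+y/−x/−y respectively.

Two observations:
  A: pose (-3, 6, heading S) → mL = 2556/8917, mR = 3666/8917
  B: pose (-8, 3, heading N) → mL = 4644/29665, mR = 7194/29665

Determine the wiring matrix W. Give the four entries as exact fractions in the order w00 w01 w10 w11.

1/2 1/2 1/2 1

obs A: pose=(-3,6,S) → sL=12/37, sR=60/241, mL=2556/8917, mR=3666/8917
obs B: pose=(-8,3,N) → sL=12/85, sR=60/349, mL=4644/29665, mR=7194/29665
sensor matrix S = [[12/37, 60/241], [12/85, 60/349]]; det S = 1090368/52904561
solve [mL_A; mL_B] = S·[w00; w01] and [mR_A; mR_B] = S·[w10; w11]:
  w00 = 1/2, w01 = 1/2, w10 = 1/2, w11 = 1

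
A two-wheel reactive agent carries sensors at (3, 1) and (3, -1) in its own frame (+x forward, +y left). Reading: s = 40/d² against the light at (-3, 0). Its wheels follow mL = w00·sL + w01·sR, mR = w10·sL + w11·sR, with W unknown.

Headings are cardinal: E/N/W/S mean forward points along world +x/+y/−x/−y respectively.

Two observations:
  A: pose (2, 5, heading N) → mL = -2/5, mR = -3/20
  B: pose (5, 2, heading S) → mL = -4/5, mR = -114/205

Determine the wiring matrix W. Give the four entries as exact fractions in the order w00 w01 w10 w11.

0 -1 1/2 -1

obs A: pose=(2,5,N) → sL=1/2, sR=2/5, mL=-2/5, mR=-3/20
obs B: pose=(5,2,S) → sL=20/41, sR=4/5, mL=-4/5, mR=-114/205
sensor matrix S = [[1/2, 2/5], [20/41, 4/5]]; det S = 42/205
solve [mL_A; mL_B] = S·[w00; w01] and [mR_A; mR_B] = S·[w10; w11]:
  w00 = 0, w01 = -1, w10 = 1/2, w11 = -1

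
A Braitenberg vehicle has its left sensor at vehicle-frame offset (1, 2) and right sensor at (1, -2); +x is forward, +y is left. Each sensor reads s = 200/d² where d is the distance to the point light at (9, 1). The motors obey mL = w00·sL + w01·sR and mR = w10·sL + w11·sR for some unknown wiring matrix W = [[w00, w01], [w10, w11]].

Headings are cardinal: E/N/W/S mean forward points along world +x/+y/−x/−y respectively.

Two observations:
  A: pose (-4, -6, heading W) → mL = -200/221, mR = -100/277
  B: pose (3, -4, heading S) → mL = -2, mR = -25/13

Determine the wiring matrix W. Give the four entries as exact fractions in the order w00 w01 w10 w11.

0 -1 -1/2 0

obs A: pose=(-4,-6,W) → sL=200/277, sR=200/221, mL=-200/221, mR=-100/277
obs B: pose=(3,-4,S) → sL=50/13, sR=2, mL=-2, mR=-25/13
sensor matrix S = [[200/277, 200/221], [50/13, 2]]; det S = -1620800/795821
solve [mL_A; mL_B] = S·[w00; w01] and [mR_A; mR_B] = S·[w10; w11]:
  w00 = 0, w01 = -1, w10 = -1/2, w11 = 0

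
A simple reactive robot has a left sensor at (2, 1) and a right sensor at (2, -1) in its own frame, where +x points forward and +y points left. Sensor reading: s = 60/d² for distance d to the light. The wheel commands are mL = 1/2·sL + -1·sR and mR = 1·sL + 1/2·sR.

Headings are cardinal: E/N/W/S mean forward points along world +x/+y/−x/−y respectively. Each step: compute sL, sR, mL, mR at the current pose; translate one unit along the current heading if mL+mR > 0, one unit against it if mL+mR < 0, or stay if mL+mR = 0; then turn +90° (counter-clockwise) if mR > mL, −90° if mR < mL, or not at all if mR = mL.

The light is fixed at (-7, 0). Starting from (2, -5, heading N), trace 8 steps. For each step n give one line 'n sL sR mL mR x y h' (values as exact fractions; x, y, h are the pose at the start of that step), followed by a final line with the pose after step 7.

n=0: pose=(2,-5,N); sL=60/73, sR=60/109; mL=-1110/7957, mR=8730/7957; mL+mR=7620/7957 → advance +1; mR−mL=9840/7957 → turn +1·90°
n=1: pose=(2,-4,W); sL=30/37, sR=30/29; mL=-675/1073, mR=1425/1073; mL+mR=750/1073 → advance +1; mR−mL=2100/1073 → turn +1·90°
n=2: pose=(1,-4,S); sL=20/39, sR=12/17; mL=-298/663, mR=574/663; mL+mR=92/221 → advance +1; mR−mL=872/663 → turn +1·90°
n=3: pose=(1,-5,E); sL=15/29, sR=15/34; mL=-90/493, mR=1455/1972; mL+mR=1095/1972 → advance +1; mR−mL=1815/1972 → turn +1·90°
n=4: pose=(2,-5,N); sL=60/73, sR=60/109; mL=-1110/7957, mR=8730/7957; mL+mR=7620/7957 → advance +1; mR−mL=9840/7957 → turn +1·90°
n=5: pose=(2,-4,W); sL=30/37, sR=30/29; mL=-675/1073, mR=1425/1073; mL+mR=750/1073 → advance +1; mR−mL=2100/1073 → turn +1·90°
n=6: pose=(1,-4,S); sL=20/39, sR=12/17; mL=-298/663, mR=574/663; mL+mR=92/221 → advance +1; mR−mL=872/663 → turn +1·90°
n=7: pose=(1,-5,E); sL=15/29, sR=15/34; mL=-90/493, mR=1455/1972; mL+mR=1095/1972 → advance +1; mR−mL=1815/1972 → turn +1·90°

0 60/73 60/109 -1110/7957 8730/7957 2 -5 N
1 30/37 30/29 -675/1073 1425/1073 2 -4 W
2 20/39 12/17 -298/663 574/663 1 -4 S
3 15/29 15/34 -90/493 1455/1972 1 -5 E
4 60/73 60/109 -1110/7957 8730/7957 2 -5 N
5 30/37 30/29 -675/1073 1425/1073 2 -4 W
6 20/39 12/17 -298/663 574/663 1 -4 S
7 15/29 15/34 -90/493 1455/1972 1 -5 E
final 2 -5 N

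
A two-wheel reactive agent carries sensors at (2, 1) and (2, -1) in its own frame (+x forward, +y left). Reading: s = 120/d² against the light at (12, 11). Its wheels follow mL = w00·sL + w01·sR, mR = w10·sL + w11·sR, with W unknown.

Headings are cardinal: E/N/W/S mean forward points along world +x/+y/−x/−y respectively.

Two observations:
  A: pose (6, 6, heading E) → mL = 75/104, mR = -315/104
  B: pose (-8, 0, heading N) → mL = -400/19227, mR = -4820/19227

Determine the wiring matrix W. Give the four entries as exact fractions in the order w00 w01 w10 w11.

obs A: pose=(6,6,E) → sL=15/4, sR=30/13, mL=75/104, mR=-315/104
obs B: pose=(-8,0,N) → sL=20/87, sR=60/221, mL=-400/19227, mR=-4820/19227
sensor matrix S = [[15/4, 30/13], [20/87, 60/221]]; det S = 3125/6409
solve [mL_A; mL_B] = S·[w00; w01] and [mR_A; mR_B] = S·[w10; w11]:
  w00 = 1/2, w01 = -1/2, w10 = -1/2, w11 = -1/2

1/2 -1/2 -1/2 -1/2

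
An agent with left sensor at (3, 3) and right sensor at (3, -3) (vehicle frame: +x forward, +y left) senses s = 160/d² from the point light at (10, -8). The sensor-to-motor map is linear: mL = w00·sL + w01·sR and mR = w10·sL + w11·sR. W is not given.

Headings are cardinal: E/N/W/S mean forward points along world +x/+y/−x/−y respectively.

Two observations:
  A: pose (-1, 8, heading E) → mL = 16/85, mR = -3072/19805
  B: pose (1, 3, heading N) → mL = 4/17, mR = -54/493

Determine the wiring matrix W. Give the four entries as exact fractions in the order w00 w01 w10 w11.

obs A: pose=(-1,8,E) → sL=32/85, sR=160/233, mL=16/85, mR=-3072/19805
obs B: pose=(1,3,N) → sL=8/17, sR=20/29, mL=4/17, mR=-54/493
sensor matrix S = [[32/85, 160/233], [8/17, 20/29]]; det S = -7296/114869
solve [mL_A; mL_B] = S·[w00; w01] and [mR_A; mR_B] = S·[w10; w11]:
  w00 = 1/2, w01 = 0, w10 = 1/2, w11 = -1/2

1/2 0 1/2 -1/2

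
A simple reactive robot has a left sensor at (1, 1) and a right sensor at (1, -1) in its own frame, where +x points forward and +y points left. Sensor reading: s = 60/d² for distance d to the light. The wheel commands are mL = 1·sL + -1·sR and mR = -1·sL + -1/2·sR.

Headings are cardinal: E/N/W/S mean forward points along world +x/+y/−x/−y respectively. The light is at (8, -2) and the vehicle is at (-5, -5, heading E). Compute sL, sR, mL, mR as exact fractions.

left sensor world pos  = (-4, -4); dL² = 148
right sensor world pos = (-4, -6); dR² = 160
sL = 60/148 = 15/37
sR = 60/160 = 3/8
mL = 1·sL + -1·sR = 9/296
mR = -1·sL + -1/2·sR = -351/592

15/37 3/8 9/296 -351/592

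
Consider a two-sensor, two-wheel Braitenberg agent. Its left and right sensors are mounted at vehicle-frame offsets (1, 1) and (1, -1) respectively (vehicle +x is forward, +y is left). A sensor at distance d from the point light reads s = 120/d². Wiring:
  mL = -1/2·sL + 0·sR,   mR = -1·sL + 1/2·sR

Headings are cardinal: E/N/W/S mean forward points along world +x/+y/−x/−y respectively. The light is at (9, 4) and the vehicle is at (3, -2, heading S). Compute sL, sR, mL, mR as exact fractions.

left sensor world pos  = (4, -3); dL² = 74
right sensor world pos = (2, -3); dR² = 98
sL = 120/74 = 60/37
sR = 120/98 = 60/49
mL = -1/2·sL + 0·sR = -30/37
mR = -1·sL + 1/2·sR = -1830/1813

60/37 60/49 -30/37 -1830/1813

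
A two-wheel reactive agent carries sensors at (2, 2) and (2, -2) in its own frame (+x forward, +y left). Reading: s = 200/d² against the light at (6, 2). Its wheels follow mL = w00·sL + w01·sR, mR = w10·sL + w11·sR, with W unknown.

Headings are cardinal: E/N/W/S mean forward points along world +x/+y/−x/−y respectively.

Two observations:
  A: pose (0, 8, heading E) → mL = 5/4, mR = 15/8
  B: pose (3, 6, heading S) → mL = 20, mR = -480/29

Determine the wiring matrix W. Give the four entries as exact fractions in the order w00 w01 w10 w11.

1/2 0 -1/2 1/2

obs A: pose=(0,8,E) → sL=5/2, sR=25/4, mL=5/4, mR=15/8
obs B: pose=(3,6,S) → sL=40, sR=200/29, mL=20, mR=-480/29
sensor matrix S = [[5/2, 25/4], [40, 200/29]]; det S = -6750/29
solve [mL_A; mL_B] = S·[w00; w01] and [mR_A; mR_B] = S·[w10; w11]:
  w00 = 1/2, w01 = 0, w10 = -1/2, w11 = 1/2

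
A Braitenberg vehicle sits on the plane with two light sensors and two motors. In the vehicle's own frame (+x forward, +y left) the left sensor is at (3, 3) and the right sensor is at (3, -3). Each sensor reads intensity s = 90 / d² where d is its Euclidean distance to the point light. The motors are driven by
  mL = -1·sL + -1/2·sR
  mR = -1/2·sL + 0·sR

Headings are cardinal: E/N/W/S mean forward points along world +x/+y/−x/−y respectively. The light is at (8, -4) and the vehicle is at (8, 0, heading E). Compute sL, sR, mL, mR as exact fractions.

45/29 9 -351/58 -45/58

left sensor world pos  = (11, 3); dL² = 58
right sensor world pos = (11, -3); dR² = 10
sL = 90/58 = 45/29
sR = 90/10 = 9
mL = -1·sL + -1/2·sR = -351/58
mR = -1/2·sL + 0·sR = -45/58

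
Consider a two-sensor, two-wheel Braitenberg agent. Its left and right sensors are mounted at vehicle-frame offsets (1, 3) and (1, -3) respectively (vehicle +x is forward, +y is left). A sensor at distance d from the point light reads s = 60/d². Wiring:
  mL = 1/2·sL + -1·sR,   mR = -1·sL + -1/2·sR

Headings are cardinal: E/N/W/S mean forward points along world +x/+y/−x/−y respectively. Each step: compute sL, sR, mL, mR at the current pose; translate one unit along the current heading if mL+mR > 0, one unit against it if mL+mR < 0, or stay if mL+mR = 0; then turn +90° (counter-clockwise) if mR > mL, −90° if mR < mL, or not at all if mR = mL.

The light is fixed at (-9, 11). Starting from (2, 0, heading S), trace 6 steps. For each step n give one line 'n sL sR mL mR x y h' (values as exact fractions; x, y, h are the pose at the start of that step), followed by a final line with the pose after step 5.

0 3/17 15/52 -177/884 -567/1768 2 0 S
1 60/269 60/149 -11670/40081 -17010/40081 2 1 W
2 10/27 10/51 -5/459 -215/459 3 1 N
3 60/233 12/73 -606/17009 -5778/17009 3 0 E
4 3/17 15/52 -177/884 -567/1768 2 0 S
5 60/269 60/149 -11670/40081 -17010/40081 2 1 W
final 3 1 N

n=0: pose=(2,0,S); sL=3/17, sR=15/52; mL=-177/884, mR=-567/1768; mL+mR=-921/1768 → advance -1; mR−mL=-213/1768 → turn -1·90°
n=1: pose=(2,1,W); sL=60/269, sR=60/149; mL=-11670/40081, mR=-17010/40081; mL+mR=-28680/40081 → advance -1; mR−mL=-5340/40081 → turn -1·90°
n=2: pose=(3,1,N); sL=10/27, sR=10/51; mL=-5/459, mR=-215/459; mL+mR=-220/459 → advance -1; mR−mL=-70/153 → turn -1·90°
n=3: pose=(3,0,E); sL=60/233, sR=12/73; mL=-606/17009, mR=-5778/17009; mL+mR=-6384/17009 → advance -1; mR−mL=-5172/17009 → turn -1·90°
n=4: pose=(2,0,S); sL=3/17, sR=15/52; mL=-177/884, mR=-567/1768; mL+mR=-921/1768 → advance -1; mR−mL=-213/1768 → turn -1·90°
n=5: pose=(2,1,W); sL=60/269, sR=60/149; mL=-11670/40081, mR=-17010/40081; mL+mR=-28680/40081 → advance -1; mR−mL=-5340/40081 → turn -1·90°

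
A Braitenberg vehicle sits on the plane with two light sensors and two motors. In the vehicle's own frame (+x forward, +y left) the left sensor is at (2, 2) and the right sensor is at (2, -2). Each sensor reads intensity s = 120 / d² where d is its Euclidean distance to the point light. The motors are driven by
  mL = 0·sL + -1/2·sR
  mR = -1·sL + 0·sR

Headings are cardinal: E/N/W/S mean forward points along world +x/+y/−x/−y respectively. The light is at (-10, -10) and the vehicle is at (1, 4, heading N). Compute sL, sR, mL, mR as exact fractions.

left sensor world pos  = (-1, 6); dL² = 337
right sensor world pos = (3, 6); dR² = 425
sL = 120/337 = 120/337
sR = 120/425 = 24/85
mL = 0·sL + -1/2·sR = -12/85
mR = -1·sL + 0·sR = -120/337

120/337 24/85 -12/85 -120/337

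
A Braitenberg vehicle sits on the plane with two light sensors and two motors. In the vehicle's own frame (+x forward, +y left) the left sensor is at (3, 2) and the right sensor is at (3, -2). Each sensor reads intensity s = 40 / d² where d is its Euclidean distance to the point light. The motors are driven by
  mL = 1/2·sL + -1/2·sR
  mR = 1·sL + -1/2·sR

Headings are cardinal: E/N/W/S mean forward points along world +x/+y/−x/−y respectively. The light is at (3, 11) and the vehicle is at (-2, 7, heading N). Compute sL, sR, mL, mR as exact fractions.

left sensor world pos  = (-4, 10); dL² = 50
right sensor world pos = (0, 10); dR² = 10
sL = 40/50 = 4/5
sR = 40/10 = 4
mL = 1/2·sL + -1/2·sR = -8/5
mR = 1·sL + -1/2·sR = -6/5

4/5 4 -8/5 -6/5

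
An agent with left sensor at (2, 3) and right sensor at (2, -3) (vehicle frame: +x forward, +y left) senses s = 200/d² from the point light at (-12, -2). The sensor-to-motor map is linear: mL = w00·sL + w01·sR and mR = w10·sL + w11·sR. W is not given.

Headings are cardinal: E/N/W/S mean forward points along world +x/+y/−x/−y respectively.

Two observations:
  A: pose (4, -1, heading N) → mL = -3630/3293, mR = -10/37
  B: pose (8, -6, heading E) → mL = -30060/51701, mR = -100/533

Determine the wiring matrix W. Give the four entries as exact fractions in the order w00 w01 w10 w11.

obs A: pose=(4,-1,N) → sL=100/89, sR=20/37, mL=-3630/3293, mR=-10/37
obs B: pose=(8,-6,E) → sL=40/97, sR=200/533, mL=-30060/51701, mR=-100/533
sensor matrix S = [[100/89, 20/37], [40/97, 200/533]]; det S = 33830400/170251393
solve [mL_A; mL_B] = S·[w00; w01] and [mR_A; mR_B] = S·[w10; w11]:
  w00 = -1/2, w01 = -1, w10 = 0, w11 = -1/2

-1/2 -1 0 -1/2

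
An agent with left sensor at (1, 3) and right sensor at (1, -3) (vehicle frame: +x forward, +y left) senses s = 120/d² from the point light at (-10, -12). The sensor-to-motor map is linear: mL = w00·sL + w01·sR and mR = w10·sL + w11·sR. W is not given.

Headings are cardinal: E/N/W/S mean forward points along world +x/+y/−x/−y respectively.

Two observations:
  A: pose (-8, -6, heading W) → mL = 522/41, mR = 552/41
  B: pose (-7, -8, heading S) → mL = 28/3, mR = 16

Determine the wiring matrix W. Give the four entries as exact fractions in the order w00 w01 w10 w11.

1 1/2 1 1

obs A: pose=(-8,-6,W) → sL=12, sR=60/41, mL=522/41, mR=552/41
obs B: pose=(-7,-8,S) → sL=8/3, sR=40/3, mL=28/3, mR=16
sensor matrix S = [[12, 60/41], [8/3, 40/3]]; det S = 6400/41
solve [mL_A; mL_B] = S·[w00; w01] and [mR_A; mR_B] = S·[w10; w11]:
  w00 = 1, w01 = 1/2, w10 = 1, w11 = 1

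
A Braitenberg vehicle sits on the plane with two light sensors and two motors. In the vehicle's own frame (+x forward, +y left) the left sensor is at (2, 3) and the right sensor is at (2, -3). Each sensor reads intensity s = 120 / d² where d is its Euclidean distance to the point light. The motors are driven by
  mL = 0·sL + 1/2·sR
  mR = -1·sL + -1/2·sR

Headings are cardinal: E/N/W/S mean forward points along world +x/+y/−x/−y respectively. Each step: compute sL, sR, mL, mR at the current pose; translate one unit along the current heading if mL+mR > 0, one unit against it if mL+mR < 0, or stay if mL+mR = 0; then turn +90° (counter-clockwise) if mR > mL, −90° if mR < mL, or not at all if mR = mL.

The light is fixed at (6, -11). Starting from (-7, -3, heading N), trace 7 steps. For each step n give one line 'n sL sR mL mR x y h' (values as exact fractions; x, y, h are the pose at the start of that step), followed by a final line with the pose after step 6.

n=0: pose=(-7,-3,N); sL=30/89, sR=3/5; mL=3/10, mR=-567/890; mL+mR=-30/89 → advance -1; mR−mL=-417/445 → turn -1·90°
n=1: pose=(-7,-4,E); sL=120/221, sR=120/137; mL=60/137, mR=-29700/30277; mL+mR=-120/221 → advance -1; mR−mL=-42960/30277 → turn -1·90°
n=2: pose=(-8,-4,S); sL=60/73, sR=60/157; mL=30/157, mR=-11610/11461; mL+mR=-60/73 → advance -1; mR−mL=-13800/11461 → turn -1·90°
n=3: pose=(-8,-3,W); sL=120/281, sR=120/377; mL=60/377, mR=-62100/105937; mL+mR=-120/281 → advance -1; mR−mL=-78960/105937 → turn -1·90°
n=4: pose=(-7,-3,N); sL=30/89, sR=3/5; mL=3/10, mR=-567/890; mL+mR=-30/89 → advance -1; mR−mL=-417/445 → turn -1·90°
n=5: pose=(-7,-4,E); sL=120/221, sR=120/137; mL=60/137, mR=-29700/30277; mL+mR=-120/221 → advance -1; mR−mL=-42960/30277 → turn -1·90°
n=6: pose=(-8,-4,S); sL=60/73, sR=60/157; mL=30/157, mR=-11610/11461; mL+mR=-60/73 → advance -1; mR−mL=-13800/11461 → turn -1·90°

0 30/89 3/5 3/10 -567/890 -7 -3 N
1 120/221 120/137 60/137 -29700/30277 -7 -4 E
2 60/73 60/157 30/157 -11610/11461 -8 -4 S
3 120/281 120/377 60/377 -62100/105937 -8 -3 W
4 30/89 3/5 3/10 -567/890 -7 -3 N
5 120/221 120/137 60/137 -29700/30277 -7 -4 E
6 60/73 60/157 30/157 -11610/11461 -8 -4 S
final -8 -3 W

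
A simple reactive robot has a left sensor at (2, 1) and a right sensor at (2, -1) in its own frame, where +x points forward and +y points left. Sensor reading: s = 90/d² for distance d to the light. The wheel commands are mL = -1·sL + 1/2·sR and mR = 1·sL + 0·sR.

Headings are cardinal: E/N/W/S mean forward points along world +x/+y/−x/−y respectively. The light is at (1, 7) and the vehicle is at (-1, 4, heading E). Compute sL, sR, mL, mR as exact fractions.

45/2 45/8 -315/16 45/2

left sensor world pos  = (1, 5); dL² = 4
right sensor world pos = (1, 3); dR² = 16
sL = 90/4 = 45/2
sR = 90/16 = 45/8
mL = -1·sL + 1/2·sR = -315/16
mR = 1·sL + 0·sR = 45/2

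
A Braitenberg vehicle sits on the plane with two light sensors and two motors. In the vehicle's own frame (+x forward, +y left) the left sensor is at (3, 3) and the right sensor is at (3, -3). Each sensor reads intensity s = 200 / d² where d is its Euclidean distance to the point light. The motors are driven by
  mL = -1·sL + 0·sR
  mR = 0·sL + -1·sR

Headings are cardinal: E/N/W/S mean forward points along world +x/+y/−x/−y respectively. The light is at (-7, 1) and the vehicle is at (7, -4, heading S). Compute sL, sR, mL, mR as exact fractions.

left sensor world pos  = (10, -7); dL² = 353
right sensor world pos = (4, -7); dR² = 185
sL = 200/353 = 200/353
sR = 200/185 = 40/37
mL = -1·sL + 0·sR = -200/353
mR = 0·sL + -1·sR = -40/37

200/353 40/37 -200/353 -40/37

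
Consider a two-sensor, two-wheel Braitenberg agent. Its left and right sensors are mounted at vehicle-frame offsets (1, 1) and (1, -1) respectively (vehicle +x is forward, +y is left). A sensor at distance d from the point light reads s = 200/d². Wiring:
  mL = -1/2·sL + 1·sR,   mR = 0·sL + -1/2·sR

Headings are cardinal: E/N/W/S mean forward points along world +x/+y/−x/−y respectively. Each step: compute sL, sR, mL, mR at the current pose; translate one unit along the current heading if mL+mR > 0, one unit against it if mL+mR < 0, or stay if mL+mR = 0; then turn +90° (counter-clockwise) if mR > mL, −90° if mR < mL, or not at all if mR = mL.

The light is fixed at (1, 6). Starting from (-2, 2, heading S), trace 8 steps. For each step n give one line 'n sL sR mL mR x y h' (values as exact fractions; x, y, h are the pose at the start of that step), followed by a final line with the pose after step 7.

n=0: pose=(-2,2,S); sL=200/29, sR=200/41; mL=1700/1189, mR=-100/41; mL+mR=-1200/1189 → advance -1; mR−mL=-4600/1189 → turn -1·90°
n=1: pose=(-2,3,W); sL=25/4, sR=10; mL=55/8, mR=-5; mL+mR=15/8 → advance +1; mR−mL=-95/8 → turn -1·90°
n=2: pose=(-3,3,N); sL=200/29, sR=200/13; mL=4500/377, mR=-100/13; mL+mR=1600/377 → advance +1; mR−mL=-7400/377 → turn -1·90°
n=3: pose=(-3,4,E); sL=20, sR=100/9; mL=10/9, mR=-50/9; mL+mR=-40/9 → advance -1; mR−mL=-20/3 → turn -1·90°
n=4: pose=(-4,4,S); sL=8, sR=40/9; mL=4/9, mR=-20/9; mL+mR=-16/9 → advance -1; mR−mL=-8/3 → turn -1·90°
n=5: pose=(-4,5,W); sL=5, sR=50/9; mL=55/18, mR=-25/9; mL+mR=5/18 → advance +1; mR−mL=-35/6 → turn -1·90°
n=6: pose=(-5,5,N); sL=200/49, sR=8; mL=292/49, mR=-4; mL+mR=96/49 → advance +1; mR−mL=-488/49 → turn -1·90°
n=7: pose=(-5,6,E); sL=100/13, sR=100/13; mL=50/13, mR=-50/13; mL+mR=0 → advance +0; mR−mL=-100/13 → turn -1·90°

0 200/29 200/41 1700/1189 -100/41 -2 2 S
1 25/4 10 55/8 -5 -2 3 W
2 200/29 200/13 4500/377 -100/13 -3 3 N
3 20 100/9 10/9 -50/9 -3 4 E
4 8 40/9 4/9 -20/9 -4 4 S
5 5 50/9 55/18 -25/9 -4 5 W
6 200/49 8 292/49 -4 -5 5 N
7 100/13 100/13 50/13 -50/13 -5 6 E
final -5 6 S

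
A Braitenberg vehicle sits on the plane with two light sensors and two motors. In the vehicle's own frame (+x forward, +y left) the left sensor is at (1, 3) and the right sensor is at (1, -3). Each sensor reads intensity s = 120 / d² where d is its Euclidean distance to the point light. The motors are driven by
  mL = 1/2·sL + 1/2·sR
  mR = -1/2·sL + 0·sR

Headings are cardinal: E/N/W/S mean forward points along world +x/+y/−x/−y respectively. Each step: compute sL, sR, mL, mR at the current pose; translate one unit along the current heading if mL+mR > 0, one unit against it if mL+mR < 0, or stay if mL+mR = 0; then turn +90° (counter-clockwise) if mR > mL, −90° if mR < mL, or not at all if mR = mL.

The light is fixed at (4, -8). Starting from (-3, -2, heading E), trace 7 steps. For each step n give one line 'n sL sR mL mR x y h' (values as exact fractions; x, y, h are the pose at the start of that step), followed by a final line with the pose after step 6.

0 40/39 8/3 24/13 -20/39 -3 -2 E
1 60/17 60/53 2100/901 -30/17 -2 -2 S
2 120/53 120/113 9960/5989 -60/53 -2 -3 W
3 15/17 30/13 705/442 -15/34 -3 -3 N
4 40/39 8/3 24/13 -20/39 -3 -2 E
5 60/17 60/53 2100/901 -30/17 -2 -2 S
6 120/53 120/113 9960/5989 -60/53 -2 -3 W
final -3 -3 N

n=0: pose=(-3,-2,E); sL=40/39, sR=8/3; mL=24/13, mR=-20/39; mL+mR=4/3 → advance +1; mR−mL=-92/39 → turn -1·90°
n=1: pose=(-2,-2,S); sL=60/17, sR=60/53; mL=2100/901, mR=-30/17; mL+mR=30/53 → advance +1; mR−mL=-3690/901 → turn -1·90°
n=2: pose=(-2,-3,W); sL=120/53, sR=120/113; mL=9960/5989, mR=-60/53; mL+mR=60/113 → advance +1; mR−mL=-16740/5989 → turn -1·90°
n=3: pose=(-3,-3,N); sL=15/17, sR=30/13; mL=705/442, mR=-15/34; mL+mR=15/13 → advance +1; mR−mL=-450/221 → turn -1·90°
n=4: pose=(-3,-2,E); sL=40/39, sR=8/3; mL=24/13, mR=-20/39; mL+mR=4/3 → advance +1; mR−mL=-92/39 → turn -1·90°
n=5: pose=(-2,-2,S); sL=60/17, sR=60/53; mL=2100/901, mR=-30/17; mL+mR=30/53 → advance +1; mR−mL=-3690/901 → turn -1·90°
n=6: pose=(-2,-3,W); sL=120/53, sR=120/113; mL=9960/5989, mR=-60/53; mL+mR=60/113 → advance +1; mR−mL=-16740/5989 → turn -1·90°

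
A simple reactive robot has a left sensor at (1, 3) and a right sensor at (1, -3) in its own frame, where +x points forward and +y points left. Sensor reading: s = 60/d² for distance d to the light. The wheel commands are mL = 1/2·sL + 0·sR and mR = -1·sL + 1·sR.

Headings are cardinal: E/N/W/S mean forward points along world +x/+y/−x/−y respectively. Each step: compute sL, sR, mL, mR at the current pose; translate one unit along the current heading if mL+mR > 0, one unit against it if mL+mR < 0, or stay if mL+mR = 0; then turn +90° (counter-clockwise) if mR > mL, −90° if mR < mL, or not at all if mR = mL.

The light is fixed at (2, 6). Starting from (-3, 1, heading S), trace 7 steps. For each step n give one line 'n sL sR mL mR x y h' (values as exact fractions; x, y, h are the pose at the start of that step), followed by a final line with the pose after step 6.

n=0: pose=(-3,1,S); sL=3/2, sR=3/5; mL=3/4, mR=-9/10; mL+mR=-3/20 → advance -1; mR−mL=-33/20 → turn -1·90°
n=1: pose=(-3,2,W); sL=12/17, sR=60/37; mL=6/17, mR=576/629; mL+mR=798/629 → advance +1; mR−mL=354/629 → turn +1·90°
n=2: pose=(-4,2,S); sL=30/17, sR=30/53; mL=15/17, mR=-1080/901; mL+mR=-285/901 → advance -1; mR−mL=-1875/901 → turn -1·90°
n=3: pose=(-4,3,W); sL=12/17, sR=60/49; mL=6/17, mR=432/833; mL+mR=726/833 → advance +1; mR−mL=138/833 → turn +1·90°
n=4: pose=(-5,3,S); sL=15/8, sR=15/29; mL=15/16, mR=-315/232; mL+mR=-195/464 → advance -1; mR−mL=-1065/464 → turn -1·90°
n=5: pose=(-5,4,W); sL=60/89, sR=12/13; mL=30/89, mR=288/1157; mL+mR=678/1157 → advance +1; mR−mL=-102/1157 → turn -1·90°
n=6: pose=(-6,4,N); sL=30/61, sR=30/13; mL=15/61, mR=1440/793; mL+mR=1635/793 → advance +1; mR−mL=1245/793 → turn +1·90°

0 3/2 3/5 3/4 -9/10 -3 1 S
1 12/17 60/37 6/17 576/629 -3 2 W
2 30/17 30/53 15/17 -1080/901 -4 2 S
3 12/17 60/49 6/17 432/833 -4 3 W
4 15/8 15/29 15/16 -315/232 -5 3 S
5 60/89 12/13 30/89 288/1157 -5 4 W
6 30/61 30/13 15/61 1440/793 -6 4 N
final -6 5 W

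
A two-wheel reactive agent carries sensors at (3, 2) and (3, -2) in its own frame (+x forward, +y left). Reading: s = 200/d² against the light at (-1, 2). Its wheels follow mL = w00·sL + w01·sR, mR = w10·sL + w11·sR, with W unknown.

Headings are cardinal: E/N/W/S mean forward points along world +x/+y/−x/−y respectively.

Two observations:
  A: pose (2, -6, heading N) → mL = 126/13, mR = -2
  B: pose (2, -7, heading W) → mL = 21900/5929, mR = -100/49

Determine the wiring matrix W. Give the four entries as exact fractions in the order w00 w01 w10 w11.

obs A: pose=(2,-6,N) → sL=100/13, sR=4, mL=126/13, mR=-2
obs B: pose=(2,-7,W) → sL=200/121, sR=200/49, mL=21900/5929, mR=-100/49
sensor matrix S = [[100/13, 4], [200/121, 200/49]]; det S = 1910400/77077
solve [mL_A; mL_B] = S·[w00; w01] and [mR_A; mR_B] = S·[w10; w11]:
  w00 = 1, w01 = 1/2, w10 = 0, w11 = -1/2

1 1/2 0 -1/2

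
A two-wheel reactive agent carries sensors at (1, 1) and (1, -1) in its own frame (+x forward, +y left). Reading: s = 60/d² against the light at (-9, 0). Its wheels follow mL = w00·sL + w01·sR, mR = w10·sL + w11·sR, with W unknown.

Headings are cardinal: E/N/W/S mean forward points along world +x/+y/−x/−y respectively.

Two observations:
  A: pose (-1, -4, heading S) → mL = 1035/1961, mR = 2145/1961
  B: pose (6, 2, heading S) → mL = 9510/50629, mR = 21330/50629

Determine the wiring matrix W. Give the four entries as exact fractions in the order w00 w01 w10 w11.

-1/2 1 1/2 1

obs A: pose=(-1,-4,S) → sL=30/53, sR=30/37, mL=1035/1961, mR=2145/1961
obs B: pose=(6,2,S) → sL=60/257, sR=60/197, mL=9510/50629, mR=21330/50629
sensor matrix S = [[30/53, 30/37], [60/257, 60/197]]; det S = -1677600/99283469
solve [mL_A; mL_B] = S·[w00; w01] and [mR_A; mR_B] = S·[w10; w11]:
  w00 = -1/2, w01 = 1, w10 = 1/2, w11 = 1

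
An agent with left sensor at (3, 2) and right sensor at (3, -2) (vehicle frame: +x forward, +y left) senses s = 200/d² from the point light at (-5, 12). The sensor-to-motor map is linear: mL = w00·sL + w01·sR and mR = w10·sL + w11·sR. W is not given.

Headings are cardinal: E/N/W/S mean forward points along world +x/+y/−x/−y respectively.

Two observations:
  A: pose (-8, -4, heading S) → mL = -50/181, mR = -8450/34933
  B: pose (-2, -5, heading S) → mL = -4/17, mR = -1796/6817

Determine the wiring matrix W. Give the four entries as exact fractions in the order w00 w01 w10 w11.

obs A: pose=(-8,-4,S) → sL=100/181, sR=100/193, mL=-50/181, mR=-8450/34933
obs B: pose=(-2,-5,S) → sL=8/17, sR=200/401, mL=-4/17, mR=-1796/6817
sensor matrix S = [[100/181, 100/193], [8/17, 200/401]]; det S = 7555200/238138261
solve [mL_A; mL_B] = S·[w00; w01] and [mR_A; mR_B] = S·[w10; w11]:
  w00 = -1/2, w01 = 0, w10 = 1/2, w11 = -1

-1/2 0 1/2 -1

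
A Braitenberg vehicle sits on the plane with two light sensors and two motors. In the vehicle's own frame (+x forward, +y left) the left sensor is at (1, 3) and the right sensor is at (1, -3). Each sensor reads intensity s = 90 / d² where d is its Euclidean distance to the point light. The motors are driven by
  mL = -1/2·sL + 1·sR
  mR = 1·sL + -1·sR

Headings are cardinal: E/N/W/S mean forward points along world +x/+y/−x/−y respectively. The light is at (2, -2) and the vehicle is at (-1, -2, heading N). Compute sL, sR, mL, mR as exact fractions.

left sensor world pos  = (-4, -1); dL² = 37
right sensor world pos = (2, -1); dR² = 1
sL = 90/37 = 90/37
sR = 90/1 = 90
mL = -1/2·sL + 1·sR = 3285/37
mR = 1·sL + -1·sR = -3240/37

90/37 90 3285/37 -3240/37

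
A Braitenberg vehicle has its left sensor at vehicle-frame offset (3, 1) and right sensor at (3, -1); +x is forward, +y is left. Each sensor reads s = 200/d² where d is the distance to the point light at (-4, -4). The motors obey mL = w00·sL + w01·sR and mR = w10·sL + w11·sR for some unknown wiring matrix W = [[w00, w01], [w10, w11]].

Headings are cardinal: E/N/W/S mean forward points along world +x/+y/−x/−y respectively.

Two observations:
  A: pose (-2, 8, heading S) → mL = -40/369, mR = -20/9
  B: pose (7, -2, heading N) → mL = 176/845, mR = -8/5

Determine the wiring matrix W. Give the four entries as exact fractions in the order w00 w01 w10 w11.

obs A: pose=(-2,8,S) → sL=20/9, sR=100/41, mL=-40/369, mR=-20/9
obs B: pose=(7,-2,N) → sL=8/5, sR=200/169, mL=176/845, mR=-8/5
sensor matrix S = [[20/9, 100/41], [8/5, 200/169]]; det S = -79360/62361
solve [mL_A; mL_B] = S·[w00; w01] and [mR_A; mR_B] = S·[w10; w11]:
  w00 = 1/2, w01 = -1/2, w10 = -1, w11 = 0

1/2 -1/2 -1 0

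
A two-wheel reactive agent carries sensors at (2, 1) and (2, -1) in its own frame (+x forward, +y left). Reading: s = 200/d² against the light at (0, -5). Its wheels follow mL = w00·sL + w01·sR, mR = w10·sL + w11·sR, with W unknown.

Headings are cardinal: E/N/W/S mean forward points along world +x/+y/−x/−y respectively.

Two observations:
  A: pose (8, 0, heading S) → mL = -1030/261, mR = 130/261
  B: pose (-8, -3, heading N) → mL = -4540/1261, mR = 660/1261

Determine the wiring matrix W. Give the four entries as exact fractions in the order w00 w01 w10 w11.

obs A: pose=(8,0,S) → sL=20/9, sR=100/29, mL=-1030/261, mR=130/261
obs B: pose=(-8,-3,N) → sL=200/97, sR=40/13, mL=-4540/1261, mR=660/1261
sensor matrix S = [[20/9, 100/29], [200/97, 40/13]]; det S = -89600/329121
solve [mL_A; mL_B] = S·[w00; w01] and [mR_A; mR_B] = S·[w10; w11]:
  w00 = -1, w01 = -1/2, w10 = 1, w11 = -1/2

-1 -1/2 1 -1/2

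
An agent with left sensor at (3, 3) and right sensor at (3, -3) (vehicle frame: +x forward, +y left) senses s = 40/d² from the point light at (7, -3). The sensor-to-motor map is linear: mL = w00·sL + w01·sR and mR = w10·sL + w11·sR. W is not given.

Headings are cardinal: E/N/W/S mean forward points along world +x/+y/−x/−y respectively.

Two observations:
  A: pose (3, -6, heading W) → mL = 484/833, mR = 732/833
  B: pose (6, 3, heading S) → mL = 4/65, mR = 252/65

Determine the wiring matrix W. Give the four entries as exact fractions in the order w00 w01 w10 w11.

-1/2 1 1 1/2

obs A: pose=(3,-6,W) → sL=8/17, sR=40/49, mL=484/833, mR=732/833
obs B: pose=(6,3,S) → sL=40/13, sR=8/5, mL=4/65, mR=252/65
sensor matrix S = [[8/17, 40/49], [40/13, 8/5]]; det S = -95232/54145
solve [mL_A; mL_B] = S·[w00; w01] and [mR_A; mR_B] = S·[w10; w11]:
  w00 = -1/2, w01 = 1, w10 = 1, w11 = 1/2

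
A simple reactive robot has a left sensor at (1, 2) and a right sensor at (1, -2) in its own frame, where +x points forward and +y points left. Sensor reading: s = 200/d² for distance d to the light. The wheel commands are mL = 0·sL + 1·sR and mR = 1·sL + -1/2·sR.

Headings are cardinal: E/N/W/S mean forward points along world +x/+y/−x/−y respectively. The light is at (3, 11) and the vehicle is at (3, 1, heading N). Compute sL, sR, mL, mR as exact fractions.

40/17 40/17 40/17 20/17

left sensor world pos  = (1, 2); dL² = 85
right sensor world pos = (5, 2); dR² = 85
sL = 200/85 = 40/17
sR = 200/85 = 40/17
mL = 0·sL + 1·sR = 40/17
mR = 1·sL + -1/2·sR = 20/17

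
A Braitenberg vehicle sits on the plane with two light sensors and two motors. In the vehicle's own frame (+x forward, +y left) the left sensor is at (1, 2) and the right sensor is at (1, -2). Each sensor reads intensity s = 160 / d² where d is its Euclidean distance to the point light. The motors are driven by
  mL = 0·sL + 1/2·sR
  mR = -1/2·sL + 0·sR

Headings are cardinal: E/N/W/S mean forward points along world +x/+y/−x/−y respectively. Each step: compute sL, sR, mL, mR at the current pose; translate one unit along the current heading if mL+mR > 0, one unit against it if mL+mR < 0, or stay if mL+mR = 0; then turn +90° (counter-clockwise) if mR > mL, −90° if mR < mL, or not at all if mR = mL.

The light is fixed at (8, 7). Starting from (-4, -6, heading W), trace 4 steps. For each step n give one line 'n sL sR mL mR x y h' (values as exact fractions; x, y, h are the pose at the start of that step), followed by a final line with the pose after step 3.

0 80/197 16/29 8/29 -40/197 -4 -6 W
1 160/369 32/53 16/53 -80/369 -5 -6 N
2 40/61 8/17 4/17 -20/61 -5 -5 E
3 160/313 32/85 16/85 -80/313 -6 -5 S
final -6 -4 W

n=0: pose=(-4,-6,W); sL=80/197, sR=16/29; mL=8/29, mR=-40/197; mL+mR=416/5713 → advance +1; mR−mL=-2736/5713 → turn -1·90°
n=1: pose=(-5,-6,N); sL=160/369, sR=32/53; mL=16/53, mR=-80/369; mL+mR=1664/19557 → advance +1; mR−mL=-10144/19557 → turn -1·90°
n=2: pose=(-5,-5,E); sL=40/61, sR=8/17; mL=4/17, mR=-20/61; mL+mR=-96/1037 → advance -1; mR−mL=-584/1037 → turn -1·90°
n=3: pose=(-6,-5,S); sL=160/313, sR=32/85; mL=16/85, mR=-80/313; mL+mR=-1792/26605 → advance -1; mR−mL=-11808/26605 → turn -1·90°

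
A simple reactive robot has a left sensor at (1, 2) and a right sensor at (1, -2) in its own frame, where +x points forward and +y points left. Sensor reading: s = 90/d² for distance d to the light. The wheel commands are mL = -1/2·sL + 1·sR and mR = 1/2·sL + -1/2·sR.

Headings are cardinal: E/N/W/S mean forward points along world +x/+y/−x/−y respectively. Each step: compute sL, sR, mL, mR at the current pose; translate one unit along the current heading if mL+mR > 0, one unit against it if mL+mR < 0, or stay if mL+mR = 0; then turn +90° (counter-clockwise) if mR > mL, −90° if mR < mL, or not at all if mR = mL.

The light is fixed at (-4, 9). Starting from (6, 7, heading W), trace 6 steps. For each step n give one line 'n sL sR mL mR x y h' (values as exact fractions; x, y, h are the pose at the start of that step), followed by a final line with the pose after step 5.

n=0: pose=(6,7,W); sL=90/97, sR=10/9; mL=565/873, mR=-80/873; mL+mR=5/9 → advance +1; mR−mL=-215/291 → turn -1·90°
n=1: pose=(5,7,N); sL=9/5, sR=45/61; mL=-99/610, mR=162/305; mL+mR=45/122 → advance +1; mR−mL=423/610 → turn +1·90°
n=2: pose=(5,8,W); sL=90/73, sR=18/13; mL=729/949, mR=-72/949; mL+mR=9/13 → advance +1; mR−mL=-801/949 → turn -1·90°
n=3: pose=(4,8,N); sL=5/2, sR=9/10; mL=-7/20, mR=4/5; mL+mR=9/20 → advance +1; mR−mL=23/20 → turn +1·90°
n=4: pose=(4,9,W); sL=90/53, sR=90/53; mL=45/53, mR=0; mL+mR=45/53 → advance +1; mR−mL=-45/53 → turn -1·90°
n=5: pose=(3,9,N); sL=45/13, sR=45/41; mL=-675/1066, mR=630/533; mL+mR=45/82 → advance +1; mR−mL=1935/1066 → turn +1·90°

0 90/97 10/9 565/873 -80/873 6 7 W
1 9/5 45/61 -99/610 162/305 5 7 N
2 90/73 18/13 729/949 -72/949 5 8 W
3 5/2 9/10 -7/20 4/5 4 8 N
4 90/53 90/53 45/53 0 4 9 W
5 45/13 45/41 -675/1066 630/533 3 9 N
final 3 10 W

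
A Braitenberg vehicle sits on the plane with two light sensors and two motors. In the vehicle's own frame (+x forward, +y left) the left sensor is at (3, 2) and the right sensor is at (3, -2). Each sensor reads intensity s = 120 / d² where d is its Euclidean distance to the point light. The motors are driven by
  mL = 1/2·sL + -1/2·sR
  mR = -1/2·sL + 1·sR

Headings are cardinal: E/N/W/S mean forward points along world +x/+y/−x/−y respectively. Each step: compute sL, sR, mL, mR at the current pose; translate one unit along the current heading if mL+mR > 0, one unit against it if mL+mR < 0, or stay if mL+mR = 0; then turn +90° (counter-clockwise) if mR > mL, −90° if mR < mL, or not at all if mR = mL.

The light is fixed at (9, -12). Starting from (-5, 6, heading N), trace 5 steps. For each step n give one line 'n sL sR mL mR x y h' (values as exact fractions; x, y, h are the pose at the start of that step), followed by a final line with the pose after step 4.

n=0: pose=(-5,6,N); sL=120/697, sR=8/39; mL=-448/27183, mR=3236/27183; mL+mR=4/39 → advance +1; mR−mL=1228/9061 → turn +1·90°
n=1: pose=(-5,7,W); sL=60/289, sR=12/73; mL=456/21097, mR=1278/21097; mL+mR=6/73 → advance +1; mR−mL=822/21097 → turn +1·90°
n=2: pose=(-6,7,S); sL=24/85, sR=24/109; mL=288/9265, mR=732/9265; mL+mR=12/109 → advance +1; mR−mL=444/9265 → turn +1·90°
n=3: pose=(-6,6,E); sL=15/68, sR=3/10; mL=-27/680, mR=129/680; mL+mR=3/20 → advance +1; mR−mL=39/170 → turn +1·90°
n=4: pose=(-5,6,N); sL=120/697, sR=8/39; mL=-448/27183, mR=3236/27183; mL+mR=4/39 → advance +1; mR−mL=1228/9061 → turn +1·90°

0 120/697 8/39 -448/27183 3236/27183 -5 6 N
1 60/289 12/73 456/21097 1278/21097 -5 7 W
2 24/85 24/109 288/9265 732/9265 -6 7 S
3 15/68 3/10 -27/680 129/680 -6 6 E
4 120/697 8/39 -448/27183 3236/27183 -5 6 N
final -5 7 W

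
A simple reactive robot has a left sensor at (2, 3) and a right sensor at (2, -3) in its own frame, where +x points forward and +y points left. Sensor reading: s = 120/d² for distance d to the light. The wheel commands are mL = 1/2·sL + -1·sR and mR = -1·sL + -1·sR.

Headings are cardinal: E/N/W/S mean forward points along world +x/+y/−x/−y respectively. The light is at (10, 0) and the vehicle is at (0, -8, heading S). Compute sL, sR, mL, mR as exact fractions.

left sensor world pos  = (3, -10); dL² = 149
right sensor world pos = (-3, -10); dR² = 269
sL = 120/149 = 120/149
sR = 120/269 = 120/269
mL = 1/2·sL + -1·sR = -1740/40081
mR = -1·sL + -1·sR = -50160/40081

120/149 120/269 -1740/40081 -50160/40081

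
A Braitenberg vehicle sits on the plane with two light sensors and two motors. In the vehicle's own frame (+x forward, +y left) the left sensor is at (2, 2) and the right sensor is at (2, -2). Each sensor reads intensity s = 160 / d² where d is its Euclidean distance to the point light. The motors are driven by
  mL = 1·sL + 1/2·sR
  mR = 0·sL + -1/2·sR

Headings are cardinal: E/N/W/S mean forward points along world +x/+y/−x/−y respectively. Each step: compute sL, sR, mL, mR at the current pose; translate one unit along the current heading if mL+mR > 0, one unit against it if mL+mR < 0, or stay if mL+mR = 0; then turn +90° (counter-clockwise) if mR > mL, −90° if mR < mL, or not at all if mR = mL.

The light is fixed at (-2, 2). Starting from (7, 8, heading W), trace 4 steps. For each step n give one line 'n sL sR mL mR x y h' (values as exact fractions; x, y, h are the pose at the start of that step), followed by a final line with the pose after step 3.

n=0: pose=(7,8,W); sL=32/13, sR=160/113; mL=4656/1469, mR=-80/113; mL+mR=32/13 → advance +1; mR−mL=-5696/1469 → turn -1·90°
n=1: pose=(6,8,N); sL=8/5, sR=40/41; mL=428/205, mR=-20/41; mL+mR=8/5 → advance +1; mR−mL=-528/205 → turn -1·90°
n=2: pose=(6,9,E); sL=160/181, sR=32/25; mL=6896/4525, mR=-16/25; mL+mR=160/181 → advance +1; mR−mL=-9792/4525 → turn -1·90°
n=3: pose=(7,9,S); sL=80/73, sR=80/37; mL=5880/2701, mR=-40/37; mL+mR=80/73 → advance +1; mR−mL=-8800/2701 → turn -1·90°

0 32/13 160/113 4656/1469 -80/113 7 8 W
1 8/5 40/41 428/205 -20/41 6 8 N
2 160/181 32/25 6896/4525 -16/25 6 9 E
3 80/73 80/37 5880/2701 -40/37 7 9 S
final 7 8 W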